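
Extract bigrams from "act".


Word: "act" (length 3)
Number of bigrams = 3 - 2 + 1 = 2
  Position 0: "ac"
  Position 1: "ct"
Bigrams = "ac", "ct"


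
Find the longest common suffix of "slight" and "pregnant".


Word 1: "slight"
Word 2: "pregnant"
Comparing from end:
  Pos -1: 't' == 't'
  Pos -2: 'h' != 'n' (stop)
LCS = "t" (length 1)


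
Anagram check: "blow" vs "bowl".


Word 1: "blow" → sorted: blow
Word 2: "bowl" → sorted: blow
Same letters? blow == blow
Anagram = Yes


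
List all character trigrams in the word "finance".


Word: "finance" (length 7)
Number of trigrams = 7 - 3 + 1 = 5
  Position 0: "fin"
  Position 1: "ina"
  Position 2: "nan"
  Position 3: "anc"
  Position 4: "nce"
Trigrams = "fin", "ina", "nan", "anc", "nce"


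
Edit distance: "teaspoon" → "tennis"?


Word 1: "teaspoon" (length 8)
Word 2: "tennis" (length 6)
One optimal edit sequence (insert/delete/substitute each cost 1):
  1. keep 't'
  2. keep 'e'
  3. delete 'a'  (+1)
  4. delete 's'  (+1)
  5. substitute 'p' -> 'n'  (+1)
  6. substitute 'o' -> 'n'  (+1)
  7. substitute 'o' -> 'i'  (+1)
  8. substitute 'n' -> 's'  (+1)
Total edit operations: 6
Edit distance = 6


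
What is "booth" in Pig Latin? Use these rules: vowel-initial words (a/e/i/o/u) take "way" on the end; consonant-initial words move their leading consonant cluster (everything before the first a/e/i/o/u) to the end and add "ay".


Word: "booth"
Starts with consonant(s) → move to end, add 'ay'
Consonant cluster: "b"
Pig Latin = "oothbay"


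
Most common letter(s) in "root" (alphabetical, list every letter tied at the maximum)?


Word: "root"
Letter counts:
  'o': 2
  'r': 1
  't': 1
Maximum count = 2
Most frequent = 'o' (2 times each)


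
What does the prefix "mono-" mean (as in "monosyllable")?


Prefix: mono-
As in: monosyllable -> mono- + syllable
Meaning = one


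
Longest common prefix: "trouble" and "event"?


Word 1: "trouble"
Word 2: "event"
Comparing from start:
  Pos 0: 't' != 'e' (stop)
LCP = "" (length 0)


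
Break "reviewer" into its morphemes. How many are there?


Word: "reviewer"
Morphemes: re- + view + -er
Each morpheme carries meaning
= 3 morphemes


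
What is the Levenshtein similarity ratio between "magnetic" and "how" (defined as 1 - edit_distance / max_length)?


Word 1: "magnetic" (length 8)
Word 2: "how" (length 3)
One optimal edit sequence:
  1. delete 'm'  (+1)
  2. delete 'a'  (+1)
  3. delete 'g'  (+1)
  4. delete 'n'  (+1)
  5. delete 'e'  (+1)
  6. substitute 't' -> 'h'  (+1)
  7. substitute 'i' -> 'o'  (+1)
  8. substitute 'c' -> 'w'  (+1)
Edit distance = 8
Max length = max(8, 3) = 8
Similarity = 1 - 8/8
= 0.0000


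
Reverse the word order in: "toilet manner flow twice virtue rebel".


Original: "toilet manner flow twice virtue rebel"
Words (1..n): toilet | manner | flow | twice | virtue | rebel
Reversed (n..1): rebel | virtue | twice | flow | manner | toilet
Result = "rebel virtue twice flow manner toilet"


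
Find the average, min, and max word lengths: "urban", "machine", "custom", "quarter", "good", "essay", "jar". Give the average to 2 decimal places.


Lengths: "urban"=5, "machine"=7, "custom"=6, "quarter"=7, "good"=4, "essay"=5, "jar"=3
Sum = 37, Count = 7
Average = 37/7 = 5.29
= avg=5.29, min=3, max=7


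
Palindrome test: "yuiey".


Word: "yuiey"
Reversed: "yeiuy"
Forward == Backward? yuiey != yeiuy
Palindrome = No


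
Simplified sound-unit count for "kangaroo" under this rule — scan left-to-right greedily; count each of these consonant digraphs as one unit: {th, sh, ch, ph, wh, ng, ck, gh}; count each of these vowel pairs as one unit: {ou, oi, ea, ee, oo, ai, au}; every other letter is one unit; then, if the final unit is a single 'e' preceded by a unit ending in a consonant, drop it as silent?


Word: "kangaroo" (8 letters)
Left-to-right scan:
  1. 'k' (letter)
  2. 'a' (letter)
  3. 'ng' (digraph)
  4. 'a' (letter)
  5. 'r' (letter)
  6. 'oo' (vowel-pair)
Units from scan: 6
Sound units = 6 units


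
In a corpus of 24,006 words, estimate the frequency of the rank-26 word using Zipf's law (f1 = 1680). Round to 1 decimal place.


Zipf's law: f(r) = f(1) / r
f(1) = 1680
f(26) = 1680 / 26
= 64.6 occurrences


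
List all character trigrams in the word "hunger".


Word: "hunger" (length 6)
Number of trigrams = 6 - 3 + 1 = 4
  Position 0: "hun"
  Position 1: "ung"
  Position 2: "nge"
  Position 3: "ger"
Trigrams = "hun", "ung", "nge", "ger"


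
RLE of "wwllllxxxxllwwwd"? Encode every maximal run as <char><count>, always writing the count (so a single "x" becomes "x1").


String: "wwllllxxxxllwwwd"
Scanning for consecutive runs:
  'w' x 2
  'l' x 4
  'x' x 4
  'l' x 2
  'w' x 3
  'd' x 1
RLE = "w2l4x4l2w3d1"


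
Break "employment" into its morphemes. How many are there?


Word: "employment"
Morphemes: employ / -ment
Each morpheme carries meaning
= 2 morphemes


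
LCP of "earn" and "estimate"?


Word 1: "earn"
Word 2: "estimate"
Comparing from start:
  Pos 0: 'e' == 'e'
  Pos 1: 'a' != 's' (stop)
LCP = "e" (length 1)


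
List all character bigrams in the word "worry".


Word: "worry" (length 5)
Number of bigrams = 5 - 2 + 1 = 4
  Position 0: "wo"
  Position 1: "or"
  Position 2: "rr"
  Position 3: "ry"
Bigrams = "wo", "or", "rr", "ry"


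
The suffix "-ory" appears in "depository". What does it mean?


Suffix: -ory
Example: depository = deposit + -ory
Meaning = relating to / place for


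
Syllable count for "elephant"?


Word: "elephant"
Syllable breakdown: el · e · phant
Counting: 3 parts
= 3 syllables


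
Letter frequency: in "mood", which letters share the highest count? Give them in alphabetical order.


Word: "mood"
Letter counts:
  'd': 1
  'm': 1
  'o': 2
Maximum count = 2
Most frequent = 'o' (2 times each)


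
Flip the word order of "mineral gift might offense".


Original: "mineral gift might offense"
Words (1..n): mineral | gift | might | offense
Reversed (n..1): offense | might | gift | mineral
Result = "offense might gift mineral"


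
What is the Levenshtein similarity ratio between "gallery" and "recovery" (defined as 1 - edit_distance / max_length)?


Word 1: "gallery" (length 7)
Word 2: "recovery" (length 8)
One optimal edit sequence:
  1. insert 'r'  (+1)
  2. substitute 'g' -> 'e'  (+1)
  3. substitute 'a' -> 'c'  (+1)
  4. substitute 'l' -> 'o'  (+1)
  5. substitute 'l' -> 'v'  (+1)
  6. keep 'e'
  7. keep 'r'
  8. keep 'y'
Edit distance = 5
Max length = max(7, 8) = 8
Similarity = 1 - 5/8
= 0.3750


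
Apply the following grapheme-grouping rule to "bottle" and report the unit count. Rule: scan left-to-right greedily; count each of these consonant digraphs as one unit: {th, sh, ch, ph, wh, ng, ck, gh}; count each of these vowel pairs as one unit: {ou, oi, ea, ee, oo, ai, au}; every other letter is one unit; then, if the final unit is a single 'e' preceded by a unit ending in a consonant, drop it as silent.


Word: "bottle" (6 letters)
Left-to-right scan:
  1. 'b' (letter)
  2. 'o' (letter)
  3. 't' (letter)
  4. 't' (letter)
  5. 'l' (letter)
  6. 'e' (letter)
Units from scan: 6
Final unit is 'e' after a consonant -> drop as silent (-1)
Sound units = 5 units


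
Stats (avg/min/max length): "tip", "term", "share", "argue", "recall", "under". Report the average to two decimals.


Lengths: "tip"=3, "term"=4, "share"=5, "argue"=5, "recall"=6, "under"=5
Sum = 28, Count = 6
Average = 28/6 = 4.67
= avg=4.67, min=3, max=6


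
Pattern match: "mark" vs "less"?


Pattern of "mark": [0, 1, 2, 3]
Pattern of "less": [0, 1, 2, 2]
Patterns do not match
Same pattern = No


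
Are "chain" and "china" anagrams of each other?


Word 1: "chain" → sorted: achin
Word 2: "china" → sorted: achin
Same letters? achin == achin
Anagram = Yes


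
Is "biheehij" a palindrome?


Word: "biheehij"
Reversed: "jiheehib"
Forward == Backward? biheehij != jiheehib
Palindrome = No


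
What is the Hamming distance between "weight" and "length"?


Comparing character by character (same length = 6):
  Pos 0: 'w' vs 'l' !=
  Pos 1: 'e' vs 'e' =
  Pos 2: 'i' vs 'n' !=
  Pos 3: 'g' vs 'g' =
  Pos 4: 'h' vs 't' !=
  Pos 5: 't' vs 'h' !=
Hamming distance = 4


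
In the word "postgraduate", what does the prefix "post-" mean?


Prefix: post-
As in: postgraduate -> post- + graduate
Meaning = after


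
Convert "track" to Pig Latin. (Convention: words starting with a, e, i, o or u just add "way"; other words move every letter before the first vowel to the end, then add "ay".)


Word: "track"
Starts with consonant(s) → move to end, add 'ay'
Consonant cluster: "tr"
Pig Latin = "acktray"


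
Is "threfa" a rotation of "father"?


Word: "father", Candidate: "threfa"
Method: check if candidate is substring of word+word
"fatherfather" contains "threfa"? No
Is rotation = No


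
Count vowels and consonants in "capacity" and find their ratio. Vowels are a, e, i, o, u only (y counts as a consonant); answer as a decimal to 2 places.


Word: "capacity"
Vowels (a,e,i,o,u): 3
Consonants: 5
Ratio = 3/5
= 0.60


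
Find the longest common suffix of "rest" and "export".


Word 1: "rest"
Word 2: "export"
Comparing from end:
  Pos -1: 't' == 't'
  Pos -2: 's' != 'r' (stop)
LCS = "t" (length 1)


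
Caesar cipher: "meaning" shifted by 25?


Word: "meaning"
Shift: 25
Each letter → (letter + shift) mod 26:
  'm' (12) + 25 = 11 → 'l'
  'e' (4) + 25 = 3 → 'd'
  'a' (0) + 25 = 25 → 'z'
  'n' (13) + 25 = 12 → 'm'
  'i' (8) + 25 = 7 → 'h'
  'n' (13) + 25 = 12 → 'm'
  'g' (6) + 25 = 5 → 'f'
Result = "ldzmhmf"


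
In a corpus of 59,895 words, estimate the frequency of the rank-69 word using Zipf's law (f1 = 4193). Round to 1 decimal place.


Zipf's law: f(r) = f(1) / r
f(1) = 4193
f(69) = 4193 / 69
= 60.8 occurrences


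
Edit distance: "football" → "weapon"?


Word 1: "football" (length 8)
Word 2: "weapon" (length 6)
One optimal edit sequence (insert/delete/substitute each cost 1):
  1. delete 'f'  (+1)
  2. delete 'o'  (+1)
  3. substitute 'o' -> 'w'  (+1)
  4. substitute 't' -> 'e'  (+1)
  5. substitute 'b' -> 'a'  (+1)
  6. substitute 'a' -> 'p'  (+1)
  7. substitute 'l' -> 'o'  (+1)
  8. substitute 'l' -> 'n'  (+1)
Total edit operations: 8
Edit distance = 8


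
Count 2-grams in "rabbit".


Word: "rabbit" (length 6)
Number of 2-grams = length - 2 + 1 = 6 - 2 + 1
= 5


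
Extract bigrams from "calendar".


Word: "calendar" (length 8)
Number of bigrams = 8 - 2 + 1 = 7
  Position 0: "ca"
  Position 1: "al"
  Position 2: "le"
  Position 3: "en"
  Position 4: "nd"
  Position 5: "da"
  Position 6: "ar"
Bigrams = "ca", "al", "le", "en", "nd", "da", "ar"


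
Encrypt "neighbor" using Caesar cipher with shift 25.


Word: "neighbor"
Shift: 25
Each letter → (letter + shift) mod 26:
  'n' (13) + 25 = 12 → 'm'
  'e' (4) + 25 = 3 → 'd'
  'i' (8) + 25 = 7 → 'h'
  'g' (6) + 25 = 5 → 'f'
  'h' (7) + 25 = 6 → 'g'
  'b' (1) + 25 = 0 → 'a'
  'o' (14) + 25 = 13 → 'n'
  'r' (17) + 25 = 16 → 'q'
Result = "mdhfganq"


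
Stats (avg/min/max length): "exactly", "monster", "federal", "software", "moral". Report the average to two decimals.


Lengths: "exactly"=7, "monster"=7, "federal"=7, "software"=8, "moral"=5
Sum = 34, Count = 5
Average = 34/5 = 6.80
= avg=6.80, min=5, max=8


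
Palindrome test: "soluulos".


Word: "soluulos"
Reversed: "soluulos"
Forward == Backward? soluulos == soluulos
Palindrome = Yes


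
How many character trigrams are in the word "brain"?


Word: "brain" (length 5)
Number of 3-grams = length - 3 + 1 = 5 - 3 + 1
= 3


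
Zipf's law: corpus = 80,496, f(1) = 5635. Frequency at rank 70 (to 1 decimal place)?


Zipf's law: f(r) = f(1) / r
f(1) = 5635
f(70) = 5635 / 70
= 80.5 occurrences


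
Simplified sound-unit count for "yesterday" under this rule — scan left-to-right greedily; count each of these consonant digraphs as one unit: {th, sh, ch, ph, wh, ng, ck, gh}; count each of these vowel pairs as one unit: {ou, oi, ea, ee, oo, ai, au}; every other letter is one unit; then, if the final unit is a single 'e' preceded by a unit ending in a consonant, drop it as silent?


Word: "yesterday" (9 letters)
Left-to-right scan:
  1. 'y' (letter)
  2. 'e' (letter)
  3. 's' (letter)
  4. 't' (letter)
  5. 'e' (letter)
  6. 'r' (letter)
  7. 'd' (letter)
  8. 'a' (letter)
  9. 'y' (letter)
Units from scan: 9
Sound units = 9 units


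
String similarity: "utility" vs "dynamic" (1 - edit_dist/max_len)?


Word 1: "utility" (length 7)
Word 2: "dynamic" (length 7)
One optimal edit sequence:
  1. substitute 'u' -> 'd'  (+1)
  2. substitute 't' -> 'y'  (+1)
  3. substitute 'i' -> 'n'  (+1)
  4. substitute 'l' -> 'a'  (+1)
  5. substitute 'i' -> 'm'  (+1)
  6. substitute 't' -> 'i'  (+1)
  7. substitute 'y' -> 'c'  (+1)
Edit distance = 7
Max length = max(7, 7) = 7
Similarity = 1 - 7/7
= 0.0000


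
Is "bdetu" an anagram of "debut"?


Word 1: "debut" → sorted: bdetu
Word 2: "bdetu" → sorted: bdetu
Same letters? bdetu == bdetu
Anagram = Yes


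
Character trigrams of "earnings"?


Word: "earnings" (length 8)
Number of trigrams = 8 - 3 + 1 = 6
  Position 0: "ear"
  Position 1: "arn"
  Position 2: "rni"
  Position 3: "nin"
  Position 4: "ing"
  Position 5: "ngs"
Trigrams = "ear", "arn", "rni", "nin", "ing", "ngs"


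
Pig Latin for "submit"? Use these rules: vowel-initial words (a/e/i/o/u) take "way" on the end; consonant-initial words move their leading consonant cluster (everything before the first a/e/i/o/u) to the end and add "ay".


Word: "submit"
Starts with consonant(s) → move to end, add 'ay'
Consonant cluster: "s"
Pig Latin = "ubmitsay"


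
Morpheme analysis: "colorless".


Word: "colorless"
Morphemes: color | -less
Each morpheme carries meaning
= 2 morphemes


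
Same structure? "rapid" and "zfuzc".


Pattern of "rapid": [0, 1, 2, 3, 4]
Pattern of "zfuzc": [0, 1, 2, 0, 3]
Patterns do not match
Same pattern = No


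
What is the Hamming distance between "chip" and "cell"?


Comparing character by character (same length = 4):
  Pos 0: 'c' vs 'c' =
  Pos 1: 'h' vs 'e' !=
  Pos 2: 'i' vs 'l' !=
  Pos 3: 'p' vs 'l' !=
Hamming distance = 3


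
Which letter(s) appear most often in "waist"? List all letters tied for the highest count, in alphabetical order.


Word: "waist"
Letter counts:
  'a': 1
  'i': 1
  's': 1
  't': 1
  'w': 1
Maximum count = 1
Most frequent = 'a', 'i', 's', 't', 'w' (1 time each)


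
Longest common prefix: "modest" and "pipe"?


Word 1: "modest"
Word 2: "pipe"
Comparing from start:
  Pos 0: 'm' != 'p' (stop)
LCP = "" (length 0)


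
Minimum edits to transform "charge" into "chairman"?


Word 1: "charge" (length 6)
Word 2: "chairman" (length 8)
One optimal edit sequence (insert/delete/substitute each cost 1):
  1. keep 'c'
  2. keep 'h'
  3. keep 'a'
  4. insert 'i'  (+1)
  5. keep 'r'
  6. insert 'm'  (+1)
  7. substitute 'g' -> 'a'  (+1)
  8. substitute 'e' -> 'n'  (+1)
Total edit operations: 4
Edit distance = 4


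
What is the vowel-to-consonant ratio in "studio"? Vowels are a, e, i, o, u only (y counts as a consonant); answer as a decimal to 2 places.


Word: "studio"
Vowels (a,e,i,o,u): 3
Consonants: 3
Ratio = 3/3
= 1.00


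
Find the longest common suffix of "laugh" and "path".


Word 1: "laugh"
Word 2: "path"
Comparing from end:
  Pos -1: 'h' == 'h'
  Pos -2: 'g' != 't' (stop)
LCS = "h" (length 1)


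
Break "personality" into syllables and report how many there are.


Word: "personality"
Syllable breakdown: per / son / al / i / ty
Counting: 5 parts
= 5 syllables


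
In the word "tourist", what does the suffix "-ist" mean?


Suffix: -ist
As in: tourist -> tour + -ist
Meaning = one who practices


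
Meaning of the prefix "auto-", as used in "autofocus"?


Prefix: auto-
Example: autofocus (auto- + focus)
Meaning = self


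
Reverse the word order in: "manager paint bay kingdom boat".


Original: "manager paint bay kingdom boat"
Words (1..n): manager | paint | bay | kingdom | boat
Reversed (n..1): boat | kingdom | bay | paint | manager
Result = "boat kingdom bay paint manager"


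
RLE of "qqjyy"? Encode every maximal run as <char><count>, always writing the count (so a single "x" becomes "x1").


String: "qqjyy"
Scanning for consecutive runs:
  'q' x 2
  'j' x 1
  'y' x 2
RLE = "q2j1y2"


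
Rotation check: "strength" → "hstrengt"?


Word: "strength", Candidate: "hstrengt"
Method: check if candidate is substring of word+word
"strengthstrength" contains "hstrengt"? Yes
Is rotation = Yes


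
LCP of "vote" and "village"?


Word 1: "vote"
Word 2: "village"
Comparing from start:
  Pos 0: 'v' == 'v'
  Pos 1: 'o' != 'i' (stop)
LCP = "v" (length 1)


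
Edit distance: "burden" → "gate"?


Word 1: "burden" (length 6)
Word 2: "gate" (length 4)
One optimal edit sequence (insert/delete/substitute each cost 1):
  1. delete 'b'  (+1)
  2. substitute 'u' -> 'g'  (+1)
  3. substitute 'r' -> 'a'  (+1)
  4. substitute 'd' -> 't'  (+1)
  5. keep 'e'
  6. delete 'n'  (+1)
Total edit operations: 5
Edit distance = 5


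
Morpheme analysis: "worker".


Word: "worker"
Morphemes: work + -er
Each morpheme carries meaning
= 2 morphemes


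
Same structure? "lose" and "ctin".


Pattern of "lose": [0, 1, 2, 3]
Pattern of "ctin": [0, 1, 2, 3]
Patterns match
Same pattern = Yes


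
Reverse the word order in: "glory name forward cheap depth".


Original: "glory name forward cheap depth"
Words (1..n): glory | name | forward | cheap | depth
Reversed (n..1): depth | cheap | forward | name | glory
Result = "depth cheap forward name glory"


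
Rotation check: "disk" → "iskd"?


Word: "disk", Candidate: "iskd"
Method: check if candidate is substring of word+word
"diskdisk" contains "iskd"? Yes
Is rotation = Yes


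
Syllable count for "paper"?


Word: "paper"
Syllable breakdown: pa / per
Counting: 2 parts
= 2 syllables


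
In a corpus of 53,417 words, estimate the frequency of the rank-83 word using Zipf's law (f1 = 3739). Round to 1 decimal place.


Zipf's law: f(r) = f(1) / r
f(1) = 3739
f(83) = 3739 / 83
= 45.0 occurrences


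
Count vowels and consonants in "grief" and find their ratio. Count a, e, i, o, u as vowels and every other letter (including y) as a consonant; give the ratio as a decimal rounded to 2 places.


Word: "grief"
Vowels (a,e,i,o,u): 2
Consonants: 3
Ratio = 2/3
= 0.67


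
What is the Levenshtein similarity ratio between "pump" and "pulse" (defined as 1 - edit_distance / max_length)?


Word 1: "pump" (length 4)
Word 2: "pulse" (length 5)
One optimal edit sequence:
  1. keep 'p'
  2. keep 'u'
  3. insert 'l'  (+1)
  4. substitute 'm' -> 's'  (+1)
  5. substitute 'p' -> 'e'  (+1)
Edit distance = 3
Max length = max(4, 5) = 5
Similarity = 1 - 3/5
= 0.4000


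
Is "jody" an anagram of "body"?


Word 1: "body" → sorted: bdoy
Word 2: "jody" → sorted: djoy
Same letters? bdoy != djoy
Anagram = No


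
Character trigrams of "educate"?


Word: "educate" (length 7)
Number of trigrams = 7 - 3 + 1 = 5
  Position 0: "edu"
  Position 1: "duc"
  Position 2: "uca"
  Position 3: "cat"
  Position 4: "ate"
Trigrams = "edu", "duc", "uca", "cat", "ate"


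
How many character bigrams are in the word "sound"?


Word: "sound" (length 5)
Number of 2-grams = length - 2 + 1 = 5 - 2 + 1
= 4


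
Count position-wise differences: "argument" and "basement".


Comparing character by character (same length = 8):
  Pos 0: 'a' vs 'b' !=
  Pos 1: 'r' vs 'a' !=
  Pos 2: 'g' vs 's' !=
  Pos 3: 'u' vs 'e' !=
  Pos 4: 'm' vs 'm' =
  Pos 5: 'e' vs 'e' =
  Pos 6: 'n' vs 'n' =
  Pos 7: 't' vs 't' =
Hamming distance = 4


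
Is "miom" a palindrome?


Word: "miom"
Reversed: "moim"
Forward == Backward? miom != moim
Palindrome = No


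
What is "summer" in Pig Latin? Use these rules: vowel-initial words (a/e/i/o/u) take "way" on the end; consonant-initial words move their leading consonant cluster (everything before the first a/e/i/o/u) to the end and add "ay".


Word: "summer"
Starts with consonant(s) → move to end, add 'ay'
Consonant cluster: "s"
Pig Latin = "ummersay"


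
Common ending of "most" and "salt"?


Word 1: "most"
Word 2: "salt"
Comparing from end:
  Pos -1: 't' == 't'
  Pos -2: 's' != 'l' (stop)
LCS = "t" (length 1)


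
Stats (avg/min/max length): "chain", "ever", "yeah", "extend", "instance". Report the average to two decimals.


Lengths: "chain"=5, "ever"=4, "yeah"=4, "extend"=6, "instance"=8
Sum = 27, Count = 5
Average = 27/5 = 5.40
= avg=5.40, min=4, max=8


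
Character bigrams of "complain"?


Word: "complain" (length 8)
Number of bigrams = 8 - 2 + 1 = 7
  Position 0: "co"
  Position 1: "om"
  Position 2: "mp"
  Position 3: "pl"
  Position 4: "la"
  Position 5: "ai"
  Position 6: "in"
Bigrams = "co", "om", "mp", "pl", "la", "ai", "in"


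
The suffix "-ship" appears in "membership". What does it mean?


Suffix: -ship
As in: membership -> member + -ship
Meaning = state / position


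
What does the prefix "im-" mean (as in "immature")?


Prefix: im-
As in: immature -> im- + mature
Meaning = not / into


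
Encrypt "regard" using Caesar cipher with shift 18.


Word: "regard"
Shift: 18
Each letter → (letter + shift) mod 26:
  'r' (17) + 18 = 9 → 'j'
  'e' (4) + 18 = 22 → 'w'
  'g' (6) + 18 = 24 → 'y'
  'a' (0) + 18 = 18 → 's'
  'r' (17) + 18 = 9 → 'j'
  'd' (3) + 18 = 21 → 'v'
Result = "jwysjv"


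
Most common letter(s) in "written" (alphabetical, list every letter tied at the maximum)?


Word: "written"
Letter counts:
  'e': 1
  'i': 1
  'n': 1
  'r': 1
  't': 2
  'w': 1
Maximum count = 2
Most frequent = 't' (2 times each)


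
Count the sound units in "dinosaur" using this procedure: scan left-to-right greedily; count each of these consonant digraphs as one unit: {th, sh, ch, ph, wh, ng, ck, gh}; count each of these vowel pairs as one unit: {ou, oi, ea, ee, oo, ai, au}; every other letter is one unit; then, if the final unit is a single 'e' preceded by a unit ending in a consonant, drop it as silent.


Word: "dinosaur" (8 letters)
Left-to-right scan:
  (1) 'd' (letter)
  (2) 'i' (letter)
  (3) 'n' (letter)
  (4) 'o' (letter)
  (5) 's' (letter)
  (6) 'au' (vowel-pair)
  (7) 'r' (letter)
Units from scan: 7
Sound units = 7 units


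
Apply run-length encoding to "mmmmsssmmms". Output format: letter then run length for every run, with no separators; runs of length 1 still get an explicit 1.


String: "mmmmsssmmms"
Scanning for consecutive runs:
  'm' x 4
  's' x 3
  'm' x 3
  's' x 1
RLE = "m4s3m3s1"


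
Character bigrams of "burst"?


Word: "burst" (length 5)
Number of bigrams = 5 - 2 + 1 = 4
  Position 0: "bu"
  Position 1: "ur"
  Position 2: "rs"
  Position 3: "st"
Bigrams = "bu", "ur", "rs", "st"


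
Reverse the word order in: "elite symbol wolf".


Original: "elite symbol wolf"
Words (1..n): elite | symbol | wolf
Reversed (n..1): wolf | symbol | elite
Result = "wolf symbol elite"


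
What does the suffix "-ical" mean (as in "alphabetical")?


Suffix: -ical
Example: alphabetical (alphabet + -ical)
Meaning = relating to


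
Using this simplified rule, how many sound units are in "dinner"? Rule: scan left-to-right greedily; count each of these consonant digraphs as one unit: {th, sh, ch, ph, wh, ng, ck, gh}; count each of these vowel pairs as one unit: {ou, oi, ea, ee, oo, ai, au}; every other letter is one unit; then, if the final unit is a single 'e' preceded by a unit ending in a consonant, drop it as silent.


Word: "dinner" (6 letters)
Left-to-right scan:
  (1) 'd' (letter)
  (2) 'i' (letter)
  (3) 'n' (letter)
  (4) 'n' (letter)
  (5) 'e' (letter)
  (6) 'r' (letter)
Units from scan: 6
Sound units = 6 units


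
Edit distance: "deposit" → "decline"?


Word 1: "deposit" (length 7)
Word 2: "decline" (length 7)
One optimal edit sequence (insert/delete/substitute each cost 1):
  1. keep 'd'
  2. keep 'e'
  3. substitute 'p' -> 'c'  (+1)
  4. substitute 'o' -> 'l'  (+1)
  5. substitute 's' -> 'i'  (+1)
  6. substitute 'i' -> 'n'  (+1)
  7. substitute 't' -> 'e'  (+1)
Total edit operations: 5
Edit distance = 5


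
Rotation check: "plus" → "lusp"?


Word: "plus", Candidate: "lusp"
Method: check if candidate is substring of word+word
"plusplus" contains "lusp"? Yes
Is rotation = Yes


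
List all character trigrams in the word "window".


Word: "window" (length 6)
Number of trigrams = 6 - 3 + 1 = 4
  Position 0: "win"
  Position 1: "ind"
  Position 2: "ndo"
  Position 3: "dow"
Trigrams = "win", "ind", "ndo", "dow"


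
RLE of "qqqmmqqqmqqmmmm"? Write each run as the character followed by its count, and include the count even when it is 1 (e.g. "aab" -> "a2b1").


String: "qqqmmqqqmqqmmmm"
Scanning for consecutive runs:
  'q' x 3
  'm' x 2
  'q' x 3
  'm' x 1
  'q' x 2
  'm' x 4
RLE = "q3m2q3m1q2m4"


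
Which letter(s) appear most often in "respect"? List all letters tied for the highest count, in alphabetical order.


Word: "respect"
Letter counts:
  'c': 1
  'e': 2
  'p': 1
  'r': 1
  's': 1
  't': 1
Maximum count = 2
Most frequent = 'e' (2 times each)


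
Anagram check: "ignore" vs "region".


Word 1: "ignore" → sorted: eginor
Word 2: "region" → sorted: eginor
Same letters? eginor == eginor
Anagram = Yes


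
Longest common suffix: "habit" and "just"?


Word 1: "habit"
Word 2: "just"
Comparing from end:
  Pos -1: 't' == 't'
  Pos -2: 'i' != 's' (stop)
LCS = "t" (length 1)


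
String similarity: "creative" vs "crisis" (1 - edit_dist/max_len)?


Word 1: "creative" (length 8)
Word 2: "crisis" (length 6)
One optimal edit sequence:
  1. keep 'c'
  2. keep 'r'
  3. delete 'e'  (+1)
  4. substitute 'a' -> 'i'  (+1)
  5. substitute 't' -> 's'  (+1)
  6. keep 'i'
  7. delete 'v'  (+1)
  8. substitute 'e' -> 's'  (+1)
Edit distance = 5
Max length = max(8, 6) = 8
Similarity = 1 - 5/8
= 0.3750


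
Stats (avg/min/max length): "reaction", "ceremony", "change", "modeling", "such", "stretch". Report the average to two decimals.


Lengths: "reaction"=8, "ceremony"=8, "change"=6, "modeling"=8, "such"=4, "stretch"=7
Sum = 41, Count = 6
Average = 41/6 = 6.83
= avg=6.83, min=4, max=8


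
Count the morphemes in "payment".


Word: "payment"
Morphemes: pay + -ment
Each morpheme carries meaning
= 2 morphemes


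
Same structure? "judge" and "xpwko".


Pattern of "judge": [0, 1, 2, 3, 4]
Pattern of "xpwko": [0, 1, 2, 3, 4]
Patterns match
Same pattern = Yes


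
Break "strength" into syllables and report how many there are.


Word: "strength"
Syllable breakdown: strength
Counting: 1 part
= 1 syllable


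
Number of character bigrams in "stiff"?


Word: "stiff" (length 5)
Number of 2-grams = length - 2 + 1 = 5 - 2 + 1
= 4


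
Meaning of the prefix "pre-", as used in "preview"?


Prefix: pre-
Example: preview (pre- + view)
Meaning = before


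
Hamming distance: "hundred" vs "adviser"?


Comparing character by character (same length = 7):
  Pos 0: 'h' vs 'a' !=
  Pos 1: 'u' vs 'd' !=
  Pos 2: 'n' vs 'v' !=
  Pos 3: 'd' vs 'i' !=
  Pos 4: 'r' vs 's' !=
  Pos 5: 'e' vs 'e' =
  Pos 6: 'd' vs 'r' !=
Hamming distance = 6


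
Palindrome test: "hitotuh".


Word: "hitotuh"
Reversed: "hutotih"
Forward == Backward? hitotuh != hutotih
Palindrome = No


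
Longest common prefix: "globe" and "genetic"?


Word 1: "globe"
Word 2: "genetic"
Comparing from start:
  Pos 0: 'g' == 'g'
  Pos 1: 'l' != 'e' (stop)
LCP = "g" (length 1)


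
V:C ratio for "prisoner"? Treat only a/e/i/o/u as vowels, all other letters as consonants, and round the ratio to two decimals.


Word: "prisoner"
Vowels (a,e,i,o,u): 3
Consonants: 5
Ratio = 3/5
= 0.60


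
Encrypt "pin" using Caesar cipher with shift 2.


Word: "pin"
Shift: 2
Each letter → (letter + shift) mod 26:
  'p' (15) + 2 = 17 → 'r'
  'i' (8) + 2 = 10 → 'k'
  'n' (13) + 2 = 15 → 'p'
Result = "rkp"


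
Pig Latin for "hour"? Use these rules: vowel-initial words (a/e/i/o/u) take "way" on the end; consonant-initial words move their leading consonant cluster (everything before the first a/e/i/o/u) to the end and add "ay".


Word: "hour"
Starts with consonant(s) → move to end, add 'ay'
Consonant cluster: "h"
Pig Latin = "ourhay"


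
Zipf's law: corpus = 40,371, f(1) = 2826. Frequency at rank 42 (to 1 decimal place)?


Zipf's law: f(r) = f(1) / r
f(1) = 2826
f(42) = 2826 / 42
= 67.3 occurrences


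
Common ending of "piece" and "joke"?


Word 1: "piece"
Word 2: "joke"
Comparing from end:
  Pos -1: 'e' == 'e'
  Pos -2: 'c' != 'k' (stop)
LCS = "e" (length 1)


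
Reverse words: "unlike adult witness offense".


Original: "unlike adult witness offense"
Words (1..n): unlike | adult | witness | offense
Reversed (n..1): offense | witness | adult | unlike
Result = "offense witness adult unlike"


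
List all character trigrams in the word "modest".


Word: "modest" (length 6)
Number of trigrams = 6 - 3 + 1 = 4
  Position 0: "mod"
  Position 1: "ode"
  Position 2: "des"
  Position 3: "est"
Trigrams = "mod", "ode", "des", "est"


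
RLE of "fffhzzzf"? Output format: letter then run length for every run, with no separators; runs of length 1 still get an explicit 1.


String: "fffhzzzf"
Scanning for consecutive runs:
  'f' x 3
  'h' x 1
  'z' x 3
  'f' x 1
RLE = "f3h1z3f1"


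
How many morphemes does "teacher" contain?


Word: "teacher"
Morphemes: teach / -er
Each morpheme carries meaning
= 2 morphemes


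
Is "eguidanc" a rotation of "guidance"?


Word: "guidance", Candidate: "eguidanc"
Method: check if candidate is substring of word+word
"guidanceguidance" contains "eguidanc"? Yes
Is rotation = Yes


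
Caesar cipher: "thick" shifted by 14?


Word: "thick"
Shift: 14
Each letter → (letter + shift) mod 26:
  't' (19) + 14 = 7 → 'h'
  'h' (7) + 14 = 21 → 'v'
  'i' (8) + 14 = 22 → 'w'
  'c' (2) + 14 = 16 → 'q'
  'k' (10) + 14 = 24 → 'y'
Result = "hvwqy"


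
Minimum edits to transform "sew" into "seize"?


Word 1: "sew" (length 3)
Word 2: "seize" (length 5)
One optimal edit sequence (insert/delete/substitute each cost 1):
  1. keep 's'
  2. keep 'e'
  3. insert 'i'  (+1)
  4. insert 'z'  (+1)
  5. substitute 'w' -> 'e'  (+1)
Total edit operations: 3
Edit distance = 3


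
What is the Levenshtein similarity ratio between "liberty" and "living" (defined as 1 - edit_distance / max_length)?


Word 1: "liberty" (length 7)
Word 2: "living" (length 6)
One optimal edit sequence:
  1. keep 'l'
  2. keep 'i'
  3. delete 'b'  (+1)
  4. substitute 'e' -> 'v'  (+1)
  5. substitute 'r' -> 'i'  (+1)
  6. substitute 't' -> 'n'  (+1)
  7. substitute 'y' -> 'g'  (+1)
Edit distance = 5
Max length = max(7, 6) = 7
Similarity = 1 - 5/7
= 0.2857


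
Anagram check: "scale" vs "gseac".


Word 1: "scale" → sorted: acels
Word 2: "gseac" → sorted: acegs
Same letters? acels != acegs
Anagram = No


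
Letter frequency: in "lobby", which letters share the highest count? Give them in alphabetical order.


Word: "lobby"
Letter counts:
  'b': 2
  'l': 1
  'o': 1
  'y': 1
Maximum count = 2
Most frequent = 'b' (2 times each)


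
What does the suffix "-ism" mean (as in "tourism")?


Suffix: -ism
Example: tourism (tour + -ism)
Meaning = belief / practice


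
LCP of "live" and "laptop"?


Word 1: "live"
Word 2: "laptop"
Comparing from start:
  Pos 0: 'l' == 'l'
  Pos 1: 'i' != 'a' (stop)
LCP = "l" (length 1)


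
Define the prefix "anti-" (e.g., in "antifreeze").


Prefix: anti-
Example: antifreeze = anti- + freeze
Meaning = against


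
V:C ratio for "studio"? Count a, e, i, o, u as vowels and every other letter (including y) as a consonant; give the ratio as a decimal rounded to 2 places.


Word: "studio"
Vowels (a,e,i,o,u): 3
Consonants: 3
Ratio = 3/3
= 1.00


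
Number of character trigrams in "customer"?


Word: "customer" (length 8)
Number of 3-grams = length - 3 + 1 = 8 - 3 + 1
= 6


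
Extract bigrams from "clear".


Word: "clear" (length 5)
Number of bigrams = 5 - 2 + 1 = 4
  Position 0: "cl"
  Position 1: "le"
  Position 2: "ea"
  Position 3: "ar"
Bigrams = "cl", "le", "ea", "ar"


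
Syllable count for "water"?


Word: "water"
Syllable breakdown: wa · ter
Counting: 2 parts
= 2 syllables


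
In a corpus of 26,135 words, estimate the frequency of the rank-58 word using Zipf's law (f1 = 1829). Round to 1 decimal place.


Zipf's law: f(r) = f(1) / r
f(1) = 1829
f(58) = 1829 / 58
= 31.5 occurrences


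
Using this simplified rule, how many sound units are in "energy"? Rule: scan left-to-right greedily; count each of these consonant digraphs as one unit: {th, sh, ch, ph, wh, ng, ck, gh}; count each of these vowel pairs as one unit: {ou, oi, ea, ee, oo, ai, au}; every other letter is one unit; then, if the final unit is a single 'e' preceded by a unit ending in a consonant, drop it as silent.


Word: "energy" (6 letters)
Left-to-right scan:
  (1) 'e' (letter)
  (2) 'n' (letter)
  (3) 'e' (letter)
  (4) 'r' (letter)
  (5) 'g' (letter)
  (6) 'y' (letter)
Units from scan: 6
Sound units = 6 units


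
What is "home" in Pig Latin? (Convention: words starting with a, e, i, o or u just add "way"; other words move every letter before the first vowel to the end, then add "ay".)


Word: "home"
Starts with consonant(s) → move to end, add 'ay'
Consonant cluster: "h"
Pig Latin = "omehay"


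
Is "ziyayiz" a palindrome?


Word: "ziyayiz"
Reversed: "ziyayiz"
Forward == Backward? ziyayiz == ziyayiz
Palindrome = Yes


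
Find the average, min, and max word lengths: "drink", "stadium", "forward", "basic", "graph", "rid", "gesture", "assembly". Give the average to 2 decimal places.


Lengths: "drink"=5, "stadium"=7, "forward"=7, "basic"=5, "graph"=5, "rid"=3, "gesture"=7, "assembly"=8
Sum = 47, Count = 8
Average = 47/8 = 5.88
= avg=5.88, min=3, max=8


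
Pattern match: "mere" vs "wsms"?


Pattern of "mere": [0, 1, 2, 1]
Pattern of "wsms": [0, 1, 2, 1]
Patterns match
Same pattern = Yes


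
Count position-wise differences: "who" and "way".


Comparing character by character (same length = 3):
  Pos 0: 'w' vs 'w' =
  Pos 1: 'h' vs 'a' !=
  Pos 2: 'o' vs 'y' !=
Hamming distance = 2


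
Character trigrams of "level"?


Word: "level" (length 5)
Number of trigrams = 5 - 3 + 1 = 3
  Position 0: "lev"
  Position 1: "eve"
  Position 2: "vel"
Trigrams = "lev", "eve", "vel"


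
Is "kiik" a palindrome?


Word: "kiik"
Reversed: "kiik"
Forward == Backward? kiik == kiik
Palindrome = Yes


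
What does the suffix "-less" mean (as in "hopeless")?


Suffix: -less
As in: hopeless -> hope + -less
Meaning = without


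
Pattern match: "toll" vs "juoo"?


Pattern of "toll": [0, 1, 2, 2]
Pattern of "juoo": [0, 1, 2, 2]
Patterns match
Same pattern = Yes


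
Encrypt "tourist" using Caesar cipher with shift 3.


Word: "tourist"
Shift: 3
Each letter → (letter + shift) mod 26:
  't' (19) + 3 = 22 → 'w'
  'o' (14) + 3 = 17 → 'r'
  'u' (20) + 3 = 23 → 'x'
  'r' (17) + 3 = 20 → 'u'
  'i' (8) + 3 = 11 → 'l'
  's' (18) + 3 = 21 → 'v'
  't' (19) + 3 = 22 → 'w'
Result = "wrxulvw"


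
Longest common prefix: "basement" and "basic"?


Word 1: "basement"
Word 2: "basic"
Comparing from start:
  Pos 0: 'b' == 'b'
  Pos 1: 'a' == 'a'
  Pos 2: 's' == 's'
  Pos 3: 'e' != 'i' (stop)
LCP = "bas" (length 3)


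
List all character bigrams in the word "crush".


Word: "crush" (length 5)
Number of bigrams = 5 - 2 + 1 = 4
  Position 0: "cr"
  Position 1: "ru"
  Position 2: "us"
  Position 3: "sh"
Bigrams = "cr", "ru", "us", "sh"


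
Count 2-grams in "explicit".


Word: "explicit" (length 8)
Number of 2-grams = length - 2 + 1 = 8 - 2 + 1
= 7


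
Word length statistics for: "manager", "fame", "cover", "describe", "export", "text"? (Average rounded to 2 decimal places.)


Lengths: "manager"=7, "fame"=4, "cover"=5, "describe"=8, "export"=6, "text"=4
Sum = 34, Count = 6
Average = 34/6 = 5.67
= avg=5.67, min=4, max=8


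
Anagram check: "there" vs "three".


Word 1: "there" → sorted: eehrt
Word 2: "three" → sorted: eehrt
Same letters? eehrt == eehrt
Anagram = Yes


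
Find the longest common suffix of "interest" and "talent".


Word 1: "interest"
Word 2: "talent"
Comparing from end:
  Pos -1: 't' == 't'
  Pos -2: 's' != 'n' (stop)
LCS = "t" (length 1)


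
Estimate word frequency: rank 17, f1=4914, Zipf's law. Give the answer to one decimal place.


Zipf's law: f(r) = f(1) / r
f(1) = 4914
f(17) = 4914 / 17
= 289.1 occurrences


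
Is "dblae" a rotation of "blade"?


Word: "blade", Candidate: "dblae"
Method: check if candidate is substring of word+word
"bladeblade" contains "dblae"? No
Is rotation = No


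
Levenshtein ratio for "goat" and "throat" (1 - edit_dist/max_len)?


Word 1: "goat" (length 4)
Word 2: "throat" (length 6)
One optimal edit sequence:
  1. insert 't'  (+1)
  2. insert 'h'  (+1)
  3. substitute 'g' -> 'r'  (+1)
  4. keep 'o'
  5. keep 'a'
  6. keep 't'
Edit distance = 3
Max length = max(4, 6) = 6
Similarity = 1 - 3/6
= 0.5000


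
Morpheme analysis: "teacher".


Word: "teacher"
Morphemes: teach / -er
Each morpheme carries meaning
= 2 morphemes


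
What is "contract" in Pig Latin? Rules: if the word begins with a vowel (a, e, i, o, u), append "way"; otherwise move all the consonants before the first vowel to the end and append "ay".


Word: "contract"
Starts with consonant(s) → move to end, add 'ay'
Consonant cluster: "c"
Pig Latin = "ontractcay"


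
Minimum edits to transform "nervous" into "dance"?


Word 1: "nervous" (length 7)
Word 2: "dance" (length 5)
One optimal edit sequence (insert/delete/substitute each cost 1):
  1. delete 'n'  (+1)
  2. delete 'e'  (+1)
  3. substitute 'r' -> 'd'  (+1)
  4. substitute 'v' -> 'a'  (+1)
  5. substitute 'o' -> 'n'  (+1)
  6. substitute 'u' -> 'c'  (+1)
  7. substitute 's' -> 'e'  (+1)
Total edit operations: 7
Edit distance = 7


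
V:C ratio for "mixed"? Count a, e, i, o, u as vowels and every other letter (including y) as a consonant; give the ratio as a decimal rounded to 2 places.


Word: "mixed"
Vowels (a,e,i,o,u): 2
Consonants: 3
Ratio = 2/3
= 0.67


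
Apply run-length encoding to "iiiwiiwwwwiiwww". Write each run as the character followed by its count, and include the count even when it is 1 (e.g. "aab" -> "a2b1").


String: "iiiwiiwwwwiiwww"
Scanning for consecutive runs:
  'i' x 3
  'w' x 1
  'i' x 2
  'w' x 4
  'i' x 2
  'w' x 3
RLE = "i3w1i2w4i2w3"


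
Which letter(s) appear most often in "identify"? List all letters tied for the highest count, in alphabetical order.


Word: "identify"
Letter counts:
  'd': 1
  'e': 1
  'f': 1
  'i': 2
  'n': 1
  't': 1
  'y': 1
Maximum count = 2
Most frequent = 'i' (2 times each)


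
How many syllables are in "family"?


Word: "family"
Syllable breakdown: fam | i | ly
Counting: 3 parts
= 3 syllables


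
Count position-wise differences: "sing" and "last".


Comparing character by character (same length = 4):
  Pos 0: 's' vs 'l' !=
  Pos 1: 'i' vs 'a' !=
  Pos 2: 'n' vs 's' !=
  Pos 3: 'g' vs 't' !=
Hamming distance = 4


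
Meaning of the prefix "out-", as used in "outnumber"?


Prefix: out-
Example: outnumber (out- + number)
Meaning = surpass


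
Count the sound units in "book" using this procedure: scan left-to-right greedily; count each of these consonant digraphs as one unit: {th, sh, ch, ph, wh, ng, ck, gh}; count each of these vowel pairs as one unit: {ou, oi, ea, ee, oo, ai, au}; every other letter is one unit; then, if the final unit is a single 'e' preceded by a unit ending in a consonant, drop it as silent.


Word: "book" (4 letters)
Left-to-right scan:
  1. 'b' (letter)
  2. 'oo' (vowel-pair)
  3. 'k' (letter)
Units from scan: 3
Sound units = 3 units
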